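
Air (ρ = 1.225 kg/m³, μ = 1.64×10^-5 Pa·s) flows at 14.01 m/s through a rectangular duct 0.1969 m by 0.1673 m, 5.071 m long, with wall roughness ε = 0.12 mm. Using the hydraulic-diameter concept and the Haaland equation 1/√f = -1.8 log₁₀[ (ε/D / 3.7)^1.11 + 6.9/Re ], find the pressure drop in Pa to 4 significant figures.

Hydraulic diameter D_h = 4A/P = 4·(0.1969·0.1673)/(2·(0.1969+0.1673)) = 0.1318/0.7284 = 0.1809 m.
Re = ρVD_h/μ = 1.225·14.01·0.1809/1.64e-05 = 1.893e+05.
ε/D_h = 0.00012/0.1809 = 0.000663; Haaland gives 1/√f = -1.8 log₁₀[6.94e-05+3.64e-05] = 7.155, so f = 0.01953.
ΔP = f(L/D_h)(ρV²/2) = 0.01953·5.071/0.1809·120.2 = 65.82 Pa.

ΔP ≈ 65.82 Pa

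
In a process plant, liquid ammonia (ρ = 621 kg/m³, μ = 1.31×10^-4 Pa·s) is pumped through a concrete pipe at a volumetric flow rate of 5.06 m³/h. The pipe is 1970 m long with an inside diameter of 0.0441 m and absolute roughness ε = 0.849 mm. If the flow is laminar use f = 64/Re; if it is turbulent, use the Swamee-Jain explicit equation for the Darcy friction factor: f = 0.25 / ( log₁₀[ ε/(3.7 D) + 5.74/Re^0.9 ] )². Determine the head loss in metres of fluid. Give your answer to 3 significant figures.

h_f ≈ 93.1 m

Q = 5.06 m³/h = 5.06/3600 = 0.001406 m³/s.
Cross-sectional area A = πD²/4 = π(0.0441)²/4 = 0.001527 m²; mean velocity V = Q/A = 0.001406/0.001527 = 0.9202 m/s.
Reynolds number Re = ρVD/μ = 621 · 0.9202 · 0.0441 / 0.000131 = 1.924e+05.
Re > 4000 → turbulent. Relative roughness ε/D = 0.000849/0.0441 = 0.0193. Swamee-Jain: f = 0.25/(log₁₀[0.0193/3.7 + 5.74/1.924e+05^0.9])² = 0.25/(log₁₀[0.0052 + 0.000101])² = 0.25/(-2.275)² = 0.04829.
Darcy-Weisbach: ΔP = f(L/D)(ρV²/2) = 0.04829·(1970/0.0441)·(621·0.9202²/2) = 0.04829·4.467e+04·262.9 = 5.671e+05 Pa.
Head loss h_f = ΔP/(ρg) = 5.671e+05/(621·9.81) = 93.1 m.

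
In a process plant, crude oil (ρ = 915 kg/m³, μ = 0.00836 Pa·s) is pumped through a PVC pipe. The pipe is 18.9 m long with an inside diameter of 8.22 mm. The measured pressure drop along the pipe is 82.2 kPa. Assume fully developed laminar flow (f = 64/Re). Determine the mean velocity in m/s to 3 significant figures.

For laminar flow, f = 64/Re with Re = ρVD/μ, so Darcy-Weisbach reduces to ΔP = 32μLV/D². Solving for V: V = ΔP·D²/(32μL) = 8.22e+04·(0.00822)²/(32·0.00836·18.9) = 1.098 m/s.
Check: Re = ρVD/μ = 915·1.098·0.00822/0.00836 = 988.3 < 2300, so the laminar assumption holds.

V ≈ 1.10 m/s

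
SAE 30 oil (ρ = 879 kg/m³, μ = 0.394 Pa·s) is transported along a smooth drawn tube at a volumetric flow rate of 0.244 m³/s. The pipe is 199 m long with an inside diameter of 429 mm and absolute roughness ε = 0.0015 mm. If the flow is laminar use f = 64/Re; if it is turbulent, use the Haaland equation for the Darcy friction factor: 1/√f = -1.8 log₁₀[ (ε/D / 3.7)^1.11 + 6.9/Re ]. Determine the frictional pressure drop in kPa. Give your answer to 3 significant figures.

ΔP ≈ 23.0 kPa

Cross-sectional area A = πD²/4 = π(0.429)²/4 = 0.1445 m²; mean velocity V = Q/A = 0.244/0.1445 = 1.688 m/s.
Reynolds number Re = ρVD/μ = 879 · 1.688 · 0.429 / 0.394 = 1616.
Re < 2300 → laminar flow, so f = 64/Re = 64/1616 = 0.03961 (the turbulent correlation is not needed).
Darcy-Weisbach: ΔP = f(L/D)(ρV²/2) = 0.03961·(199/0.429)·(879·1.688²/2) = 0.03961·463.9·1252 = 2.301e+04 Pa.
ΔP = 2.301e+04 Pa = 23.0 kPa.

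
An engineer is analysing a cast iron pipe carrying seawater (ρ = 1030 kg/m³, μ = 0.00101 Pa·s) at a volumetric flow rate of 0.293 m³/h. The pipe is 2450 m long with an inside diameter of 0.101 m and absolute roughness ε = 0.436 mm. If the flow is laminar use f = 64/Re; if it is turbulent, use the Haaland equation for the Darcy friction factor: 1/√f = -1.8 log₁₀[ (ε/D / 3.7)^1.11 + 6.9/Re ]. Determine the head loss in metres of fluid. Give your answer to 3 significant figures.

h_f ≈ 0.00780 m

Q = 0.293 m³/h = 0.293/3600 = 8.139e-05 m³/s.
Cross-sectional area A = πD²/4 = π(0.101)²/4 = 0.008012 m²; mean velocity V = Q/A = 8.139e-05/0.008012 = 0.01016 m/s.
Reynolds number Re = ρVD/μ = 1030 · 0.01016 · 0.101 / 0.00101 = 1046.
Re < 2300 → laminar flow, so f = 64/Re = 64/1046 = 0.06117 (the turbulent correlation is not needed).
Darcy-Weisbach: ΔP = f(L/D)(ρV²/2) = 0.06117·(2450/0.101)·(1030·0.01016²/2) = 0.06117·2.426e+04·0.05315 = 78.85 Pa.
Head loss h_f = ΔP/(ρg) = 78.85/(1030·9.81) = 0.00780 m.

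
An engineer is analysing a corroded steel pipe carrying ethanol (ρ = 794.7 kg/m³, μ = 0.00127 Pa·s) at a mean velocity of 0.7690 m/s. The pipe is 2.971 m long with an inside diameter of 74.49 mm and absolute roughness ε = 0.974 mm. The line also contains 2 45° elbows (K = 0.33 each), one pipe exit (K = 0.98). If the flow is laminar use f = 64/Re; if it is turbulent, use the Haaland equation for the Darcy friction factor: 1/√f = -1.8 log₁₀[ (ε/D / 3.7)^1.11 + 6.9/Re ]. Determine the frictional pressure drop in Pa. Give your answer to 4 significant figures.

Reynolds number Re = ρVD/μ = 794.7 · 0.769 · 0.07449 / 0.00127 = 3.584e+04.
Re > 4000 → turbulent. Relative roughness ε/D = 0.000974/0.07449 = 0.0131. Haaland: 1/√f = -1.8 log₁₀[(0.0131/3.7)^1.11 + 6.9/3.584e+04] = -1.8 log₁₀[0.0019 + 0.000192] = 4.823, so f = 0.04299.
Total minor-loss coefficient ΣK = 2·0.33 + 1·0.98 = 1.64.
ΔP = [f·L/D + ΣK]·(ρV²/2) = [0.04299·2.971/0.07449 + 1.64]·(794.7·0.769²/2) = [1.715 + 1.64]·235 = 788.2 Pa.

ΔP ≈ 788.2 Pa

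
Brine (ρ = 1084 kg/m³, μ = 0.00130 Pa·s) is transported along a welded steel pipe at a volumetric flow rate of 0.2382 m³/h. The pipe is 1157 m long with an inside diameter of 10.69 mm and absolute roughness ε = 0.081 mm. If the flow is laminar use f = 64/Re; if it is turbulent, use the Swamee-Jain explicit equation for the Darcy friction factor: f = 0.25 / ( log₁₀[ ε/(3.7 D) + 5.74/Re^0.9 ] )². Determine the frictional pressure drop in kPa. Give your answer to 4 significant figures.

Q = 0.2382 m³/h = 0.2382/3600 = 6.617e-05 m³/s.
Cross-sectional area A = πD²/4 = π(0.01069)²/4 = 8.975e-05 m²; mean velocity V = Q/A = 6.617e-05/8.975e-05 = 0.7372 m/s.
Reynolds number Re = ρVD/μ = 1084 · 0.7372 · 0.01069 / 0.0013 = 6571.
Re > 4000 → turbulent. Relative roughness ε/D = 8.1e-05/0.01069 = 0.00758. Swamee-Jain: f = 0.25/(log₁₀[0.00758/3.7 + 5.74/6571^0.9])² = 0.25/(log₁₀[0.00205 + 0.0021])² = 0.25/(-2.382)² = 0.04407.
Darcy-Weisbach: ΔP = f(L/D)(ρV²/2) = 0.04407·(1157/0.01069)·(1084·0.7372²/2) = 0.04407·1.082e+05·294.6 = 1.405e+06 Pa.
ΔP = 1.405e+06 Pa = 1405 kPa.

ΔP ≈ 1405 kPa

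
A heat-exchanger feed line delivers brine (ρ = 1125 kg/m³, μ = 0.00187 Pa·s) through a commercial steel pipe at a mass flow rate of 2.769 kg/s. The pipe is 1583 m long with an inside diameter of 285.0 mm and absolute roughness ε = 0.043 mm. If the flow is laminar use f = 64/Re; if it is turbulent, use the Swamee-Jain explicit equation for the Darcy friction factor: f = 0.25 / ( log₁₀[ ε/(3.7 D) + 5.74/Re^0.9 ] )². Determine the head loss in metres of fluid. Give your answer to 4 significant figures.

h_f ≈ 0.01477 m

A = πD²/4 = π(0.285)²/4 = 0.06379 m²; mean velocity V = ṁ/(ρA) = 2.769/(1125 · 0.06379) = 0.03858 m/s.
Reynolds number Re = ρVD/μ = 1125 · 0.03858 · 0.285 / 0.00187 = 6615.
Re > 4000 → turbulent. Relative roughness ε/D = 4.3e-05/0.285 = 0.000151. Swamee-Jain: f = 0.25/(log₁₀[0.000151/3.7 + 5.74/6615^0.9])² = 0.25/(log₁₀[4.08e-05 + 0.00209])² = 0.25/(-2.671)² = 0.03504.
Darcy-Weisbach: ΔP = f(L/D)(ρV²/2) = 0.03504·(1583/0.285)·(1125·0.03858²/2) = 0.03504·5554·0.8373 = 163 Pa.
Head loss h_f = ΔP/(ρg) = 163/(1125·9.81) = 0.01477 m.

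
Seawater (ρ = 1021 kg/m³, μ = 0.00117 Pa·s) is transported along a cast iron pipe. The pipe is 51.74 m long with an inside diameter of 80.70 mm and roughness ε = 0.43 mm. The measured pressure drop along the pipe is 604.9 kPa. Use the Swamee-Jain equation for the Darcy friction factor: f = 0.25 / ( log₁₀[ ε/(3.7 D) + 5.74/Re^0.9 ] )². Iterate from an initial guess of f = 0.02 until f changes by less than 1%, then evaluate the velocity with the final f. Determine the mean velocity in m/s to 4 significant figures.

Rearranging Darcy-Weisbach: V = √(2·ΔP·D/(f·L·ρ)). With ε/D = 0.00043/0.0807 = 0.00533, iterate starting from f = 0.02:
  f = 0.02 → V = √(2·6.049e+05·0.0807/(0.02·51.74·1021)) = 9.613 m/s; Re = ρVD/μ = 6.77e+05; f → 0.03117
  f = 0.03117 → V = 7.7 m/s; Re = 5.422e+05; f → 0.03122
Converged (Δf/f < 1%). With the final f = 0.03122: V = √(2·6.049e+05·0.0807/(0.03122·51.74·1021)) = 7.694 m/s.

V ≈ 7.694 m/s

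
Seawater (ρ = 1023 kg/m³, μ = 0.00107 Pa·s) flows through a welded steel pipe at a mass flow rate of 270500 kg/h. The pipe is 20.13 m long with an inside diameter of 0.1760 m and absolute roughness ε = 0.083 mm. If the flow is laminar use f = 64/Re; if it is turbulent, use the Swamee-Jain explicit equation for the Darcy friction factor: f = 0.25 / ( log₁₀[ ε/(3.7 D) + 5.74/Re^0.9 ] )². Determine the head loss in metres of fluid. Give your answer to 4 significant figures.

h_f ≈ 0.9342 m

ṁ = 270500 kg/h = 270500/3600 = 75.14 kg/s.
A = πD²/4 = π(0.176)²/4 = 0.02433 m²; mean velocity V = ṁ/(ρA) = 75.14/(1023 · 0.02433) = 3.019 m/s.
Reynolds number Re = ρVD/μ = 1023 · 3.019 · 0.176 / 0.00107 = 5.08e+05.
Re > 4000 → turbulent. Relative roughness ε/D = 8.3e-05/0.176 = 0.000472. Swamee-Jain: f = 0.25/(log₁₀[0.000472/3.7 + 5.74/5.08e+05^0.9])² = 0.25/(log₁₀[0.000127 + 4.2e-05])² = 0.25/(-3.771)² = 0.01758.
Darcy-Weisbach: ΔP = f(L/D)(ρV²/2) = 0.01758·(20.13/0.176)·(1023·3.019²/2) = 0.01758·114.4·4662 = 9375 Pa.
Head loss h_f = ΔP/(ρg) = 9375/(1023·9.81) = 0.9342 m.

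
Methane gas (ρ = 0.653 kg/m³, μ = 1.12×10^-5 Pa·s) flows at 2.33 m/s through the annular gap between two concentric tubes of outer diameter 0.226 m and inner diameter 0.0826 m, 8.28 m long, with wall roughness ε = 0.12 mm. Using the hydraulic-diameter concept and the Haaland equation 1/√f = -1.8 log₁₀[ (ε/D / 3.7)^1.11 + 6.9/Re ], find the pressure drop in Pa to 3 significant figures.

Hydraulic diameter D_h = 4A/P = D_o - D_i = 0.226 - 0.0826 = 0.1434 m.
Re = ρVD_h/μ = 0.653·2.33·0.1434/1.12e-05 = 1.948e+04.
ε/D_h = 0.00012/0.1434 = 0.000837; Haaland gives 1/√f = -1.8 log₁₀[8.98e-05+0.000354] = 6.035, so f = 0.02746.
ΔP = f(L/D_h)(ρV²/2) = 0.02746·8.28/0.1434·1.773 = 2.81 Pa.

ΔP ≈ 2.81 Pa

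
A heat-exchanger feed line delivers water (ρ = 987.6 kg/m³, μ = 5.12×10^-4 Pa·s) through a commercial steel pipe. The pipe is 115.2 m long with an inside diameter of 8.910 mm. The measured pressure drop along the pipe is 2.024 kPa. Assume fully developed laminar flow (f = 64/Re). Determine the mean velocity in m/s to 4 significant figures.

For laminar flow, f = 64/Re with Re = ρVD/μ, so Darcy-Weisbach reduces to ΔP = 32μLV/D². Solving for V: V = ΔP·D²/(32μL) = 2024·(0.00891)²/(32·0.000512·115.2) = 0.08513 m/s.
Check: Re = ρVD/μ = 987.6·0.08513·0.00891/0.000512 = 1463 < 2300, so the laminar assumption holds.

V ≈ 0.08513 m/s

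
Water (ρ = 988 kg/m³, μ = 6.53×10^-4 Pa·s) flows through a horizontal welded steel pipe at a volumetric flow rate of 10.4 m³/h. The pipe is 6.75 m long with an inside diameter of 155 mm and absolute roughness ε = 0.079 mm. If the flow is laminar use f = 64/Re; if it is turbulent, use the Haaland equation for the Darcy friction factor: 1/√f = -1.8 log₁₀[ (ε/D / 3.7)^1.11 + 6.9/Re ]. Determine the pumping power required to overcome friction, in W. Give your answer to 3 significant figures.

P ≈ 0.0345 W

Q = 10.4 m³/h = 10.4/3600 = 0.002889 m³/s.
Cross-sectional area A = πD²/4 = π(0.155)²/4 = 0.01887 m²; mean velocity V = Q/A = 0.002889/0.01887 = 0.1531 m/s.
Reynolds number Re = ρVD/μ = 988 · 0.1531 · 0.155 / 0.000653 = 3.59e+04.
Re > 4000 → turbulent. Relative roughness ε/D = 7.9e-05/0.155 = 0.00051. Haaland: 1/√f = -1.8 log₁₀[(0.00051/3.7)^1.11 + 6.9/3.59e+04] = -1.8 log₁₀[5.18e-05 + 0.000192] = 6.503, so f = 0.02365.
Darcy-Weisbach: ΔP = f(L/D)(ρV²/2) = 0.02365·(6.75/0.155)·(988·0.1531²/2) = 0.02365·43.55·11.58 = 11.93 Pa.
Pumping power P = QΔP = 0.002889·11.93 = 0.03445 W = 0.0345 W.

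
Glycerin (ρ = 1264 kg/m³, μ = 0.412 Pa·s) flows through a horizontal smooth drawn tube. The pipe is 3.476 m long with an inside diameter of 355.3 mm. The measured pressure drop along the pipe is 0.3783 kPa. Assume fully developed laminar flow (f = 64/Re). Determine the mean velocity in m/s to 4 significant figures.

For laminar flow, f = 64/Re with Re = ρVD/μ, so Darcy-Weisbach reduces to ΔP = 32μLV/D². Solving for V: V = ΔP·D²/(32μL) = 378.3·(0.3553)²/(32·0.412·3.476) = 1.042 m/s.
Check: Re = ρVD/μ = 1264·1.042·0.3553/0.412 = 1136 < 2300, so the laminar assumption holds.

V ≈ 1.042 m/s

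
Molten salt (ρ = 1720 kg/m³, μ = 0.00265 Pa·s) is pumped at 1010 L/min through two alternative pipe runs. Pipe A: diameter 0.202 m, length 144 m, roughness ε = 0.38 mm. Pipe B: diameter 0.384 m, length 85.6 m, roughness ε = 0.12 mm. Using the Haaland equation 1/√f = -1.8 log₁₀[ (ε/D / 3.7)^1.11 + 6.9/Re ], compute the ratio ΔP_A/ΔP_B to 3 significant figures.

ΔP_A/ΔP_B ≈ 45.7

Pipe A: V = Q/A = 0.01683/0.03205 = 0.5253 m/s; Re = 6.887e+04; ε/D = 0.00188; Haaland → f = 0.02529; ΔP_A = f(L/D)(ρV²/2) = 4277 Pa.
Pipe B: V = Q/A = 0.01683/0.1158 = 0.1454 m/s; Re = 3.623e+04; ε/D = 0.000312; Haaland → f = 0.02309; ΔP_B = f(L/D)(ρV²/2) = 93.5 Pa.
ΔP_A/ΔP_B = 4277/93.5 = 45.7.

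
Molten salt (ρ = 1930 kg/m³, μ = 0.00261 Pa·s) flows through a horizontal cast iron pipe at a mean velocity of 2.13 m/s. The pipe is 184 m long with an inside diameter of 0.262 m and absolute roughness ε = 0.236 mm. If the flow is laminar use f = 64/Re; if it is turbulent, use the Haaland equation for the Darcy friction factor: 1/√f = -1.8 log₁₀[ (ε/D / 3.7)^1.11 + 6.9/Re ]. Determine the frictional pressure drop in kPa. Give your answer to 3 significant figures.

Reynolds number Re = ρVD/μ = 1930 · 2.13 · 0.262 / 0.00261 = 4.127e+05.
Re > 4000 → turbulent. Relative roughness ε/D = 0.000236/0.262 = 0.000901. Haaland: 1/√f = -1.8 log₁₀[(0.000901/3.7)^1.11 + 6.9/4.127e+05] = -1.8 log₁₀[9.75e-05 + 1.67e-05] = 7.096, so f = 0.01986.
Darcy-Weisbach: ΔP = f(L/D)(ρV²/2) = 0.01986·(184/0.262)·(1930·2.13²/2) = 0.01986·702.3·4378 = 6.106e+04 Pa.
ΔP = 6.106e+04 Pa = 61.1 kPa.

ΔP ≈ 61.1 kPa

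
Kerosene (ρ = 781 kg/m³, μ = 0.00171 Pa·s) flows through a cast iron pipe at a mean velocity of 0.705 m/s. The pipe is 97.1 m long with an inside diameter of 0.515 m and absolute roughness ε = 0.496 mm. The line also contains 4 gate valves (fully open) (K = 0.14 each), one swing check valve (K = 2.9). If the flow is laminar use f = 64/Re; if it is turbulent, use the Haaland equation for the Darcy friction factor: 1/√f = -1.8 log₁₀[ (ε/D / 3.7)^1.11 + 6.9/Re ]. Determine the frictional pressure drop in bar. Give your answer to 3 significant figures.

Reynolds number Re = ρVD/μ = 781 · 0.705 · 0.515 / 0.00171 = 1.658e+05.
Re > 4000 → turbulent. Relative roughness ε/D = 0.000496/0.515 = 0.000963. Haaland: 1/√f = -1.8 log₁₀[(0.000963/3.7)^1.11 + 6.9/1.658e+05] = -1.8 log₁₀[0.000105 + 4.16e-05] = 6.901, so f = 0.021.
Total minor-loss coefficient ΣK = 4·0.14 + 1·2.9 = 3.46.
ΔP = [f·L/D + ΣK]·(ρV²/2) = [0.021·97.1/0.515 + 3.46]·(781·0.705²/2) = [3.959 + 3.46]·194.1 = 1440 Pa.
ΔP = 1440 Pa = 0.0144 bar.

ΔP ≈ 0.0144 bar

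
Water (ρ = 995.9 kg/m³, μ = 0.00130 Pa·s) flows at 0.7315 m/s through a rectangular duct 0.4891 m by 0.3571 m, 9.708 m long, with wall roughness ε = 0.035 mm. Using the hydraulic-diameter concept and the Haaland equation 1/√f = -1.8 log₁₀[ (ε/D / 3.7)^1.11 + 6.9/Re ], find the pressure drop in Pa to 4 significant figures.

ΔP ≈ 98.42 Pa

Hydraulic diameter D_h = 4A/P = 4·(0.4891·0.3571)/(2·(0.4891+0.3571)) = 0.6986/1.692 = 0.4128 m.
Re = ρVD_h/μ = 995.9·0.7315·0.4128/0.0013 = 2.313e+05.
ε/D_h = 3.5e-05/0.4128 = 8.48e-05; Haaland gives 1/√f = -1.8 log₁₀[7.08e-06+2.98e-05] = 7.979, so f = 0.01571.
ΔP = f(L/D_h)(ρV²/2) = 0.01571·9.708/0.4128·266.4 = 98.42 Pa.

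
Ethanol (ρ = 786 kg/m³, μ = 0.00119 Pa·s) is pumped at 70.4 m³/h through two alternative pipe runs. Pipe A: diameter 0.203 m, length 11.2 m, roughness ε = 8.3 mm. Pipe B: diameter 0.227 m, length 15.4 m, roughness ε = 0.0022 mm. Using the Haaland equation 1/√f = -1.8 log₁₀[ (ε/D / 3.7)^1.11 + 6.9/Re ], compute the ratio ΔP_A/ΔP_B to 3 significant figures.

ΔP_A/ΔP_B ≈ 4.37

Pipe A: V = Q/A = 0.01956/0.03237 = 0.6042 m/s; Re = 8.101e+04; ε/D = 0.0409; Haaland → f = 0.06576; ΔP_A = f(L/D)(ρV²/2) = 520.6 Pa.
Pipe B: V = Q/A = 0.01956/0.04047 = 0.4832 m/s; Re = 7.245e+04; ε/D = 9.69e-06; Haaland → f = 0.01911; ΔP_B = f(L/D)(ρV²/2) = 119 Pa.
ΔP_A/ΔP_B = 520.6/119 = 4.37.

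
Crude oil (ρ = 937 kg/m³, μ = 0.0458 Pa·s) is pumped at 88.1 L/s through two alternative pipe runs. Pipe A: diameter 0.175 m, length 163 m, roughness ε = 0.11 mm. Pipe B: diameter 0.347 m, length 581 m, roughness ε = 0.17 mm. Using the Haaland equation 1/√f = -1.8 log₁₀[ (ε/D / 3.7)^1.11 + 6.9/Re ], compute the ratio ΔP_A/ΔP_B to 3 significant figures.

ΔP_A/ΔP_B ≈ 7.24

Pipe A: V = Q/A = 0.0881/0.02405 = 3.663 m/s; Re = 1.311e+04; ε/D = 0.000629; Haaland → f = 0.02962; ΔP_A = f(L/D)(ρV²/2) = 1.734e+05 Pa.
Pipe B: V = Q/A = 0.0881/0.09457 = 0.9316 m/s; Re = 6613; ε/D = 0.00049; Haaland → f = 0.03519; ΔP_B = f(L/D)(ρV²/2) = 2.396e+04 Pa.
ΔP_A/ΔP_B = 1.734e+05/2.396e+04 = 7.24.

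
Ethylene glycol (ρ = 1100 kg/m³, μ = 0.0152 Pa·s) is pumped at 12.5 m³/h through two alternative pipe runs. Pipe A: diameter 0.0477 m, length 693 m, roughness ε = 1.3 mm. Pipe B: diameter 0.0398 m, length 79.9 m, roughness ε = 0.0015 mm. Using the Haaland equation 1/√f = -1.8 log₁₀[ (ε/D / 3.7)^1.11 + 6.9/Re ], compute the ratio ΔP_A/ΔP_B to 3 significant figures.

ΔP_A/ΔP_B ≈ 6.37

Pipe A: V = Q/A = 0.003472/0.001787 = 1.943 m/s; Re = 6707; ε/D = 0.0273; Haaland → f = 0.05968; ΔP_A = f(L/D)(ρV²/2) = 1.8e+06 Pa.
Pipe B: V = Q/A = 0.003472/0.001244 = 2.791 m/s; Re = 8039; ε/D = 3.77e-05; Haaland → f = 0.03286; ΔP_B = f(L/D)(ρV²/2) = 2.826e+05 Pa.
ΔP_A/ΔP_B = 1.8e+06/2.826e+05 = 6.37.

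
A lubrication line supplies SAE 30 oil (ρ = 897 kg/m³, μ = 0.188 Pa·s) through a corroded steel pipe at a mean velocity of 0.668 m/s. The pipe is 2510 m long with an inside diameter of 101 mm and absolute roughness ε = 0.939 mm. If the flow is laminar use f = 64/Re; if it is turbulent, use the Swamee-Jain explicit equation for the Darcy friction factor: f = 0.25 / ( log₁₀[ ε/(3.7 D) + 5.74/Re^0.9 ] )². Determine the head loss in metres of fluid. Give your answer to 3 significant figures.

h_f ≈ 112 m

Reynolds number Re = ρVD/μ = 897 · 0.668 · 0.101 / 0.188 = 321.9.
Re < 2300 → laminar flow, so f = 64/Re = 64/321.9 = 0.1988 (the turbulent correlation is not needed).
Darcy-Weisbach: ΔP = f(L/D)(ρV²/2) = 0.1988·(2510/0.101)·(897·0.668²/2) = 0.1988·2.485e+04·200.1 = 9.888e+05 Pa.
Head loss h_f = ΔP/(ρg) = 9.888e+05/(897·9.81) = 112 m.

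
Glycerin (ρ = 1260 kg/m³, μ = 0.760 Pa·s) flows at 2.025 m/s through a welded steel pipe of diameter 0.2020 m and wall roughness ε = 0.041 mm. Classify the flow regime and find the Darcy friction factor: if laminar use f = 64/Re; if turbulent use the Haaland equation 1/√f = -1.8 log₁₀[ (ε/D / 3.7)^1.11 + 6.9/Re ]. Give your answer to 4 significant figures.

f ≈ 0.09437

Re = ρVD/μ = 1260·2.025·0.202/0.76 = 678.2.
Re < 2300 → laminar, so f = 64/Re = 0.09437 (roughness is irrelevant in laminar flow).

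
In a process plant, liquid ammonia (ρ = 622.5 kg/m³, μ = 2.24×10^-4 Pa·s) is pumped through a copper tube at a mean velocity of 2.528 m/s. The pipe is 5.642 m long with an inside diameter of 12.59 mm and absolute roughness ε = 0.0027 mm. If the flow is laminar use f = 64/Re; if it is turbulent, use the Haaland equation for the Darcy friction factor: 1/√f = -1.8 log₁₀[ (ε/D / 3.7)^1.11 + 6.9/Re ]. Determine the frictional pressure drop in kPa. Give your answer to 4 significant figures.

Reynolds number Re = ρVD/μ = 622.5 · 2.528 · 0.01259 / 0.000224 = 8.845e+04.
Re > 4000 → turbulent. Relative roughness ε/D = 2.7e-06/0.01259 = 0.000214. Haaland: 1/√f = -1.8 log₁₀[(0.000214/3.7)^1.11 + 6.9/8.845e+04] = -1.8 log₁₀[1.98e-05 + 7.8e-05] = 7.217, so f = 0.0192.
Darcy-Weisbach: ΔP = f(L/D)(ρV²/2) = 0.0192·(5.642/0.01259)·(622.5·2.528²/2) = 0.0192·448.1·1989 = 1.711e+04 Pa.
ΔP = 1.711e+04 Pa = 17.11 kPa.

ΔP ≈ 17.11 kPa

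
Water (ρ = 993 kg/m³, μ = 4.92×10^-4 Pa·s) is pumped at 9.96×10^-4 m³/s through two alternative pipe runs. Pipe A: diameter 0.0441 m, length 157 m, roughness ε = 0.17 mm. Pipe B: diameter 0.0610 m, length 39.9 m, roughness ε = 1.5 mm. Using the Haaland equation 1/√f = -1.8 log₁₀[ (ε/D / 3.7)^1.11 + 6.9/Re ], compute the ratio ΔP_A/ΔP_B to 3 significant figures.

Pipe A: V = Q/A = 0.000996/0.001527 = 0.6521 m/s; Re = 5.804e+04; ε/D = 0.00385; Haaland → f = 0.02985; ΔP_A = f(L/D)(ρV²/2) = 2.243e+04 Pa.
Pipe B: V = Q/A = 0.000996/0.002922 = 0.3408 m/s; Re = 4.196e+04; ε/D = 0.0246; Haaland → f = 0.05364; ΔP_B = f(L/D)(ρV²/2) = 2023 Pa.
ΔP_A/ΔP_B = 2.243e+04/2023 = 11.1.

ΔP_A/ΔP_B ≈ 11.1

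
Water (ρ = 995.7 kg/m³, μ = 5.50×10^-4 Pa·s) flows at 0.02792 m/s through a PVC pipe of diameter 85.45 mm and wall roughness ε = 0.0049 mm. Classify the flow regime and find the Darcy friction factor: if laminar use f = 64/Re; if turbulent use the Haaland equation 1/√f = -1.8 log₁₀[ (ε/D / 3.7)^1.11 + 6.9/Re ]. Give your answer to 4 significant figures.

Re = ρVD/μ = 995.7·0.02792·0.08545/0.00055 = 4319.
Re > 4000 → turbulent. ε/D = 4.9e-06/0.08545 = 5.73e-05; Haaland: 1/√f = -1.8 log₁₀[4.58e-06 + 0.0016] = 5.032, so f = 0.0395.

f ≈ 0.03950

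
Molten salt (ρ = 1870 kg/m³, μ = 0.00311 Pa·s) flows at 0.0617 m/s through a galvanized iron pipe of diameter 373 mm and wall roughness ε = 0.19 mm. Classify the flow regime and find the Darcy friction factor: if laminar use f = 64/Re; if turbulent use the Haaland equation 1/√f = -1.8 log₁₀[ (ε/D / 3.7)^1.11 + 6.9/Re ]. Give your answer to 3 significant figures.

f ≈ 0.0291

Re = ρVD/μ = 1870·0.0617·0.373/0.00311 = 1.384e+04.
Re > 4000 → turbulent. ε/D = 0.00019/0.373 = 0.000509; Haaland: 1/√f = -1.8 log₁₀[5.18e-05 + 0.000499] = 5.867, so f = 0.02905.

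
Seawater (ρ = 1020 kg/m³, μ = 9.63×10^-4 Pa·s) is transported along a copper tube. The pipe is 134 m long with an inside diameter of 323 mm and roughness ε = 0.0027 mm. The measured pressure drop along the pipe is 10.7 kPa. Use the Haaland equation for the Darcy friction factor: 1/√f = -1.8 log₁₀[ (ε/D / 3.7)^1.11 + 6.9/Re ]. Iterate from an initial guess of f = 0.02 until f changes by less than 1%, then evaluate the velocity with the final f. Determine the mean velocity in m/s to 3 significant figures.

Rearranging Darcy-Weisbach: V = √(2·ΔP·D/(f·L·ρ)). With ε/D = 2.7e-06/0.323 = 8.36e-06, iterate starting from f = 0.02:
  f = 0.02 → V = √(2·1.07e+04·0.323/(0.02·134·1020)) = 1.59 m/s; Re = ρVD/μ = 5.44e+05; f → 0.01297
  f = 0.01297 → V = 1.975 m/s; Re = 6.756e+05; f → 0.0125
  f = 0.0125 → V = 2.011 m/s; Re = 6.881e+05; f → 0.01247
Converged (Δf/f < 1%). With the final f = 0.01247: V = √(2·1.07e+04·0.323/(0.01247·134·1020)) = 2.014 m/s.

V ≈ 2.01 m/s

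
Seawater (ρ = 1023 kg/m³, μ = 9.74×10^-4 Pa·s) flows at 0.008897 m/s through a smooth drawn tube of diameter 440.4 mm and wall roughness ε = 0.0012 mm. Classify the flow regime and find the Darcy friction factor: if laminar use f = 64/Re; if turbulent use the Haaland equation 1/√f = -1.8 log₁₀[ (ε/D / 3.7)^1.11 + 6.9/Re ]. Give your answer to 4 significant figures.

Re = ρVD/μ = 1023·0.008897·0.4404/0.000974 = 4115.
Re > 4000 → turbulent. ε/D = 1.2e-06/0.4404 = 2.72e-06; Haaland: 1/√f = -1.8 log₁₀[1.56e-07 + 0.00168] = 4.996, so f = 0.04007.

f ≈ 0.04007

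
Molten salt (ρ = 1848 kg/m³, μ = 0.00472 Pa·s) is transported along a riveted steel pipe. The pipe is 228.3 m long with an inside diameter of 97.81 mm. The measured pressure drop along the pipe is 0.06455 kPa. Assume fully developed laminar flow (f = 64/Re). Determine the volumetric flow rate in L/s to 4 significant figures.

Q ≈ 0.1346 L/s

For laminar flow, f = 64/Re with Re = ρVD/μ, so Darcy-Weisbach reduces to ΔP = 32μLV/D². Solving for V: V = ΔP·D²/(32μL) = 64.55·(0.09781)²/(32·0.00472·228.3) = 0.01791 m/s.
Check: Re = ρVD/μ = 1848·0.01791·0.09781/0.00472 = 685.8 < 2300, so the laminar assumption holds.
Q = V·A = 0.01791·(π/4·0.09781²) = 0.0001346 m³/s = 0.1346 L/s.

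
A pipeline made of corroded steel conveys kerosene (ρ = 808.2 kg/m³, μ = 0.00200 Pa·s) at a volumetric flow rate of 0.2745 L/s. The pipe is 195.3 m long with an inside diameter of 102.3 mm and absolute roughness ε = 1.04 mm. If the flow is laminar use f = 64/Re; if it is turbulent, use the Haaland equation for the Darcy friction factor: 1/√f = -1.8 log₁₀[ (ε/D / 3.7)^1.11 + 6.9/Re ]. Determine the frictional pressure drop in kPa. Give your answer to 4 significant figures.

Q = 0.2745 L/s = 0.2745/1000 = 0.0002745 m³/s.
Cross-sectional area A = πD²/4 = π(0.1023)²/4 = 0.008219 m²; mean velocity V = Q/A = 0.0002745/0.008219 = 0.0334 m/s.
Reynolds number Re = ρVD/μ = 808.2 · 0.0334 · 0.1023 / 0.002 = 1381.
Re < 2300 → laminar flow, so f = 64/Re = 64/1381 = 0.04636 (the turbulent correlation is not needed).
Darcy-Weisbach: ΔP = f(L/D)(ρV²/2) = 0.04636·(195.3/0.1023)·(808.2·0.0334²/2) = 0.04636·1909·0.4507 = 39.89 Pa.
ΔP = 39.89 Pa = 0.03989 kPa.

ΔP ≈ 0.03989 kPa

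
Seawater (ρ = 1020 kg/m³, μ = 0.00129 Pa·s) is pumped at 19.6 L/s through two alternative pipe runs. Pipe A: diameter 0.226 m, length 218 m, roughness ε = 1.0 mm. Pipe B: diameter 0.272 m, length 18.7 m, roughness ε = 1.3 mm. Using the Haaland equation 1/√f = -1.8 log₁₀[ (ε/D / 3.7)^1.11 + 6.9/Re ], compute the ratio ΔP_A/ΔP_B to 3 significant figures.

Pipe A: V = Q/A = 0.0196/0.04011 = 0.4886 m/s; Re = 8.731e+04; ε/D = 0.00442; Haaland → f = 0.03038; ΔP_A = f(L/D)(ρV²/2) = 3568 Pa.
Pipe B: V = Q/A = 0.0196/0.05811 = 0.3373 m/s; Re = 7.255e+04; ε/D = 0.00478; Haaland → f = 0.03121; ΔP_B = f(L/D)(ρV²/2) = 124.5 Pa.
ΔP_A/ΔP_B = 3568/124.5 = 28.7.

ΔP_A/ΔP_B ≈ 28.7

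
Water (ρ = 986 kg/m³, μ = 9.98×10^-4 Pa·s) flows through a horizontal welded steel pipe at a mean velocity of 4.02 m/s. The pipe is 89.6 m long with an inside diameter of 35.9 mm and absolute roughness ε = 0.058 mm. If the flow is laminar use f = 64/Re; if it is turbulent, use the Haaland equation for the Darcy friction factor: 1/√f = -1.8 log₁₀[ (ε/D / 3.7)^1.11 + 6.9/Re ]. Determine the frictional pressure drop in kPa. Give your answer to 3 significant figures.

Reynolds number Re = ρVD/μ = 986 · 4.02 · 0.0359 / 0.000998 = 1.426e+05.
Re > 4000 → turbulent. Relative roughness ε/D = 5.8e-05/0.0359 = 0.00162. Haaland: 1/√f = -1.8 log₁₀[(0.00162/3.7)^1.11 + 6.9/1.426e+05] = -1.8 log₁₀[0.000186 + 4.84e-05] = 6.533, so f = 0.02343.
Darcy-Weisbach: ΔP = f(L/D)(ρV²/2) = 0.02343·(89.6/0.0359)·(986·4.02²/2) = 0.02343·2496·7967 = 4.659e+05 Pa.
ΔP = 4.659e+05 Pa = 466 kPa.

ΔP ≈ 466 kPa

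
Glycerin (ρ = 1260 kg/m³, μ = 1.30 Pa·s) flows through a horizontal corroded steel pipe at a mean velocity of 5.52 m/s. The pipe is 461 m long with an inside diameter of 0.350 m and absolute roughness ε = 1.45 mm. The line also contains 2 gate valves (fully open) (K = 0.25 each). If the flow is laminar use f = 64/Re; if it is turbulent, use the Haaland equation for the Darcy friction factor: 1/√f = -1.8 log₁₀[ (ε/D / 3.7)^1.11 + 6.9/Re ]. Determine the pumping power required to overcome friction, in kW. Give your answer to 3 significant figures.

P ≈ 464 kW

Reynolds number Re = ρVD/μ = 1260 · 5.52 · 0.35 / 1.3 = 1873.
Re < 2300 → laminar flow, so f = 64/Re = 64/1873 = 0.03418 (the turbulent correlation is not needed).
Total minor-loss coefficient ΣK = 2·0.25 = 0.5.
ΔP = [f·L/D + ΣK]·(ρV²/2) = [0.03418·461/0.35 + 0.5]·(1260·5.52²/2) = [45.02 + 0.5]·1.92e+04 = 8.738e+05 Pa.
Q = V·A = 5.52·0.09621 = 0.5311 m³/s.
Pumping power P = QΔP = 0.5311·8.738e+05 = 464000 W = 464 kW.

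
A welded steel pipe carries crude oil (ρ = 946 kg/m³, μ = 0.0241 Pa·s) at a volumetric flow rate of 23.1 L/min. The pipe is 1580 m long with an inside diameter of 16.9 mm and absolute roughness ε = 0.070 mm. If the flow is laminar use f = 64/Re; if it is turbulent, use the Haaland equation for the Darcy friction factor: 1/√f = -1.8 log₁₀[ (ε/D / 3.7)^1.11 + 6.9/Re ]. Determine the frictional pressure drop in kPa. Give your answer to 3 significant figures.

Q = 23.1 L/min = 23.1/60000 = 0.000385 m³/s.
Cross-sectional area A = πD²/4 = π(0.0169)²/4 = 0.0002243 m²; mean velocity V = Q/A = 0.000385/0.0002243 = 1.716 m/s.
Reynolds number Re = ρVD/μ = 946 · 1.716 · 0.0169 / 0.0241 = 1139.
Re < 2300 → laminar flow, so f = 64/Re = 64/1139 = 0.05621 (the turbulent correlation is not needed).
Darcy-Weisbach: ΔP = f(L/D)(ρV²/2) = 0.05621·(1580/0.0169)·(946·1.716²/2) = 0.05621·9.349e+04·1393 = 7.322e+06 Pa.
ΔP = 7.322e+06 Pa = 7320 kPa.

ΔP ≈ 7320 kPa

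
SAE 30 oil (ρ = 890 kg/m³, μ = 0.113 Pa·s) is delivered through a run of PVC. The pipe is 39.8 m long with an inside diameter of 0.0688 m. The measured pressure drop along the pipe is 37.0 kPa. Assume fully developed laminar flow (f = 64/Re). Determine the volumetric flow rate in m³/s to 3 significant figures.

Q ≈ 0.00452 m³/s

For laminar flow, f = 64/Re with Re = ρVD/μ, so Darcy-Weisbach reduces to ΔP = 32μLV/D². Solving for V: V = ΔP·D²/(32μL) = 3.7e+04·(0.0688)²/(32·0.113·39.8) = 1.217 m/s.
Check: Re = ρVD/μ = 890·1.217·0.0688/0.113 = 659.4 < 2300, so the laminar assumption holds.
Q = V·A = 1.217·(π/4·0.0688²) = 0.004524 m³/s = 0.00452 m³/s.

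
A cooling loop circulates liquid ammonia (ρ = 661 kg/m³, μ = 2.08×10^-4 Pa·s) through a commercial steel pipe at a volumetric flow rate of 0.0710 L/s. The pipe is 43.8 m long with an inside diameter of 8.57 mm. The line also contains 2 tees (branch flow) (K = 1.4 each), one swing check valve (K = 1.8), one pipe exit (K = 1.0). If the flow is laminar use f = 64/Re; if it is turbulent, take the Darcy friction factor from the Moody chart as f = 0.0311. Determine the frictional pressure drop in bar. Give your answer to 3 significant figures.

Q = 0.0710 L/s = 0.0710/1000 = 7.1e-05 m³/s.
Cross-sectional area A = πD²/4 = π(0.00857)²/4 = 5.768e-05 m²; mean velocity V = Q/A = 7.1e-05/5.768e-05 = 1.231 m/s.
Reynolds number Re = ρVD/μ = 661 · 1.231 · 0.00857 / 0.000208 = 3.352e+04.
Re > 4000 → turbulent; use the Moody-chart value f = 0.0311.
Total minor-loss coefficient ΣK = 2·1.4 + 1·1.8 + 1·1 = 5.6.
ΔP = [f·L/D + ΣK]·(ρV²/2) = [0.0311·43.8/0.00857 + 5.6]·(661·1.231²/2) = [158.9 + 5.6]·500.7 = 8.239e+04 Pa.
ΔP = 8.239e+04 Pa = 0.824 bar.

ΔP ≈ 0.824 bar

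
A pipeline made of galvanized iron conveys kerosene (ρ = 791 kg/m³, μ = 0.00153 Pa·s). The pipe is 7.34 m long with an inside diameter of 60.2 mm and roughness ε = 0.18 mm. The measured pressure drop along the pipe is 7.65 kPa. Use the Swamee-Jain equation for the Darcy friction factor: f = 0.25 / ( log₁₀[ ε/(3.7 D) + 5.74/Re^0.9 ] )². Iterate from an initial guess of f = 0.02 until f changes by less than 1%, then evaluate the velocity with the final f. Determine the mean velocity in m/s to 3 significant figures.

V ≈ 2.37 m/s

Rearranging Darcy-Weisbach: V = √(2·ΔP·D/(f·L·ρ)). With ε/D = 0.00018/0.0602 = 0.00299, iterate starting from f = 0.02:
  f = 0.02 → V = √(2·7650·0.0602/(0.02·7.34·791)) = 2.816 m/s; Re = ρVD/μ = 8.765e+04; f → 0.02788
  f = 0.02788 → V = 2.385 m/s; Re = 7.424e+04; f → 0.02814
Converged (Δf/f < 1%). With the final f = 0.02814: V = √(2·7650·0.0602/(0.02814·7.34·791)) = 2.374 m/s.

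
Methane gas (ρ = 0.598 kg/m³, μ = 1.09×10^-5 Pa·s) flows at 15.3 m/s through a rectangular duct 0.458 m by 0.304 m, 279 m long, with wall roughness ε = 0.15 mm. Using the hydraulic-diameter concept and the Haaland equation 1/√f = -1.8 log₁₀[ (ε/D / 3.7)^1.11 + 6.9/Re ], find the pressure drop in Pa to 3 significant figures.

Hydraulic diameter D_h = 4A/P = 4·(0.458·0.304)/(2·(0.458+0.304)) = 0.5569/1.524 = 0.3654 m.
Re = ρVD_h/μ = 0.598·15.3·0.3654/1.09e-05 = 3.067e+05.
ε/D_h = 0.00015/0.3654 = 0.00041; Haaland gives 1/√f = -1.8 log₁₀[4.07e-05+2.25e-05] = 7.558, so f = 0.0175.
ΔP = f(L/D_h)(ρV²/2) = 0.0175·279/0.3654·69.99 = 935.4 Pa.

ΔP ≈ 935 Pa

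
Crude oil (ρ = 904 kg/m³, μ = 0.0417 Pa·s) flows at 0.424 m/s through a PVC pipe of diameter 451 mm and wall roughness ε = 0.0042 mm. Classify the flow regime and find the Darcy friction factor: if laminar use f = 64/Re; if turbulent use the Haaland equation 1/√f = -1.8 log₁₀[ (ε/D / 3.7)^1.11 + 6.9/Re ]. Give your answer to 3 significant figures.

Re = ρVD/μ = 904·0.424·0.451/0.0417 = 4145.
Re > 4000 → turbulent. ε/D = 4.2e-06/0.451 = 9.31e-06; Haaland: 1/√f = -1.8 log₁₀[6.09e-07 + 0.00166] = 5.001, so f = 0.03998.

f ≈ 0.0400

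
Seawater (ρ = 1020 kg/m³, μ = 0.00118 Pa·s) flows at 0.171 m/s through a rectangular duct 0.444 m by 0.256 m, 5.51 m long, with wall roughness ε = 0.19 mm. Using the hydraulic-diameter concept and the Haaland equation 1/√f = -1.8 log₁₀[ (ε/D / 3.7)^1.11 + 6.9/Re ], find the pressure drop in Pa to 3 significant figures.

Hydraulic diameter D_h = 4A/P = 4·(0.444·0.256)/(2·(0.444+0.256)) = 0.4547/1.4 = 0.3248 m.
Re = ρVD_h/μ = 1020·0.171·0.3248/0.00118 = 4.8e+04.
ε/D_h = 0.00019/0.3248 = 0.000585; Haaland gives 1/√f = -1.8 log₁₀[6.04e-05+0.000144] = 6.642, so f = 0.02267.
ΔP = f(L/D_h)(ρV²/2) = 0.02267·5.51/0.3248·14.91 = 5.735 Pa.

ΔP ≈ 5.74 Pa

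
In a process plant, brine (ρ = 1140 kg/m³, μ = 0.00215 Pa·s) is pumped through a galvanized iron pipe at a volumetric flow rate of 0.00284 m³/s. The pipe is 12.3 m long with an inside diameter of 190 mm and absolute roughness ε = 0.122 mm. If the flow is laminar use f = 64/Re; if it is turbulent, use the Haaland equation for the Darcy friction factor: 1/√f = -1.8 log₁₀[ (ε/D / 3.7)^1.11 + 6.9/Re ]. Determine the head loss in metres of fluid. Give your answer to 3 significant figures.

Cross-sectional area A = πD²/4 = π(0.19)²/4 = 0.02835 m²; mean velocity V = Q/A = 0.00284/0.02835 = 0.1002 m/s.
Reynolds number Re = ρVD/μ = 1140 · 0.1002 · 0.19 / 0.00215 = 1.009e+04.
Re > 4000 → turbulent. Relative roughness ε/D = 0.000122/0.19 = 0.000642. Haaland: 1/√f = -1.8 log₁₀[(0.000642/3.7)^1.11 + 6.9/1.009e+04] = -1.8 log₁₀[6.69e-05 + 0.000684] = 5.624, so f = 0.03161.
Darcy-Weisbach: ΔP = f(L/D)(ρV²/2) = 0.03161·(12.3/0.19)·(1140·0.1002²/2) = 0.03161·64.74·5.719 = 11.7 Pa.
Head loss h_f = ΔP/(ρg) = 11.7/(1140·9.81) = 0.00105 m.

h_f ≈ 0.00105 m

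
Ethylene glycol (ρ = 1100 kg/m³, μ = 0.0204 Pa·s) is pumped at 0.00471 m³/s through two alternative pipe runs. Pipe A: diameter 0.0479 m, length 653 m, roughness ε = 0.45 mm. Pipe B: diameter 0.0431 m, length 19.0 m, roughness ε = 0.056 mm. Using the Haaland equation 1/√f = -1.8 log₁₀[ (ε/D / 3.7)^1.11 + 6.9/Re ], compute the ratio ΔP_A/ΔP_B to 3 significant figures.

ΔP_A/ΔP_B ≈ 25.9

Pipe A: V = Q/A = 0.00471/0.001802 = 2.614 m/s; Re = 6751; ε/D = 0.00939; Haaland → f = 0.04458; ΔP_A = f(L/D)(ρV²/2) = 2.284e+06 Pa.
Pipe B: V = Q/A = 0.00471/0.001459 = 3.228 m/s; Re = 7503; ε/D = 0.0013; Haaland → f = 0.03494; ΔP_B = f(L/D)(ρV²/2) = 8.828e+04 Pa.
ΔP_A/ΔP_B = 2.284e+06/8.828e+04 = 25.9.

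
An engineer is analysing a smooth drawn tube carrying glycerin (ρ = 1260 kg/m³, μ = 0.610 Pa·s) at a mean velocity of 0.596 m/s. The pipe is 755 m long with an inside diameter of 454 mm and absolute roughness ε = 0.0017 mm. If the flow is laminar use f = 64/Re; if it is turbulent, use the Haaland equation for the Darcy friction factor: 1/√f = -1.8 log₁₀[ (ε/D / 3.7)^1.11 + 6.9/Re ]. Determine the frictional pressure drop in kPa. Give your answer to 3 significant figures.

ΔP ≈ 42.6 kPa

Reynolds number Re = ρVD/μ = 1260 · 0.596 · 0.454 / 0.61 = 558.9.
Re < 2300 → laminar flow, so f = 64/Re = 64/558.9 = 0.1145 (the turbulent correlation is not needed).
Darcy-Weisbach: ΔP = f(L/D)(ρV²/2) = 0.1145·(755/0.454)·(1260·0.596²/2) = 0.1145·1663·223.8 = 4.261e+04 Pa.
ΔP = 4.261e+04 Pa = 42.6 kPa.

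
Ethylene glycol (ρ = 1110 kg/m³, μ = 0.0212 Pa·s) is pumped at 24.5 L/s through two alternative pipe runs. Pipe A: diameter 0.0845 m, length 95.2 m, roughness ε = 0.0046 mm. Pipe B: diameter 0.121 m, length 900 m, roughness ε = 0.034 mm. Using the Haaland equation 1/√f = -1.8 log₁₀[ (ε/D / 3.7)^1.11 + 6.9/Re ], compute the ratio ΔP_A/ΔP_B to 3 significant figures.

Pipe A: V = Q/A = 0.0245/0.005608 = 4.369 m/s; Re = 1.933e+04; ε/D = 5.44e-05; Haaland → f = 0.02605; ΔP_A = f(L/D)(ρV²/2) = 3.109e+05 Pa.
Pipe B: V = Q/A = 0.0245/0.0115 = 2.131 m/s; Re = 1.35e+04; ε/D = 0.000281; Haaland → f = 0.02888; ΔP_B = f(L/D)(ρV²/2) = 5.411e+05 Pa.
ΔP_A/ΔP_B = 3.109e+05/5.411e+05 = 0.574.

ΔP_A/ΔP_B ≈ 0.574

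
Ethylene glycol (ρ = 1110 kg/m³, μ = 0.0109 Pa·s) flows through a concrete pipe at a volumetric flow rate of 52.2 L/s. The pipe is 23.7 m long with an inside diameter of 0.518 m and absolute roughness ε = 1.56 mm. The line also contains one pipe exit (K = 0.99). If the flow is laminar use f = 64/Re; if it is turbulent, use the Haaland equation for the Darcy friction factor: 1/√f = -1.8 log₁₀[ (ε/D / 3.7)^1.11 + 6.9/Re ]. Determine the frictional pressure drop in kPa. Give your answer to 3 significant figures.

ΔP ≈ 0.0855 kPa

Q = 52.2 L/s = 52.2/1000 = 0.0522 m³/s.
Cross-sectional area A = πD²/4 = π(0.518)²/4 = 0.2107 m²; mean velocity V = Q/A = 0.0522/0.2107 = 0.2477 m/s.
Reynolds number Re = ρVD/μ = 1110 · 0.2477 · 0.518 / 0.0109 = 1.307e+04.
Re > 4000 → turbulent. Relative roughness ε/D = 0.00156/0.518 = 0.00301. Haaland: 1/√f = -1.8 log₁₀[(0.00301/3.7)^1.11 + 6.9/1.307e+04] = -1.8 log₁₀[0.000372 + 0.000528] = 5.482, so f = 0.03327.
Total minor-loss coefficient ΣK = 1·0.99 = 0.99.
ΔP = [f·L/D + ΣK]·(ρV²/2) = [0.03327·23.7/0.518 + 0.99]·(1110·0.2477²/2) = [1.522 + 0.99]·34.05 = 85.55 Pa.
ΔP = 85.55 Pa = 0.0855 kPa.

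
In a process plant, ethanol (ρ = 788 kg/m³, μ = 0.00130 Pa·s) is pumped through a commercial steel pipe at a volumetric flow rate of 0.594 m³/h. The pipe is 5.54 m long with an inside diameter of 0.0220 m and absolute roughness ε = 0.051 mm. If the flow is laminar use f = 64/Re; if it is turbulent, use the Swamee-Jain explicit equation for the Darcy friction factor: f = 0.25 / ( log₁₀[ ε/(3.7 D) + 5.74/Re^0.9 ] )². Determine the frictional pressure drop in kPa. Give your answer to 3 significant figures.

Q = 0.594 m³/h = 0.594/3600 = 0.000165 m³/s.
Cross-sectional area A = πD²/4 = π(0.022)²/4 = 0.0003801 m²; mean velocity V = Q/A = 0.000165/0.0003801 = 0.4341 m/s.
Reynolds number Re = ρVD/μ = 788 · 0.4341 · 0.022 / 0.0013 = 5788.
Re > 4000 → turbulent. Relative roughness ε/D = 5.1e-05/0.022 = 0.00232. Swamee-Jain: f = 0.25/(log₁₀[0.00232/3.7 + 5.74/5788^0.9])² = 0.25/(log₁₀[0.000627 + 0.00236])² = 0.25/(-2.525)² = 0.03921.
Darcy-Weisbach: ΔP = f(L/D)(ρV²/2) = 0.03921·(5.54/0.022)·(788·0.4341²/2) = 0.03921·251.8·74.23 = 733 Pa.
ΔP = 733 Pa = 0.733 kPa.

ΔP ≈ 0.733 kPa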